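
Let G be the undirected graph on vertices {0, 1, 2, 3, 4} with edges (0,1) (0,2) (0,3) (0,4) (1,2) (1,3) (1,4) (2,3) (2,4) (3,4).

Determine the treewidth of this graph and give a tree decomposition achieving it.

A single bag containing all 5 vertices is trivially a valid decomposition of width 4. For the lower bound, the 5 vertices {0, 1, 2, 3, 4} are pairwise adjacent, and any tree decomposition puts a clique entirely inside one bag — forcing width ≥ 4. Hence tw(G) = 4 exactly.

Treewidth 4.
Bags: B1 = {0, 1, 2, 3, 4}
Tree: (single bag)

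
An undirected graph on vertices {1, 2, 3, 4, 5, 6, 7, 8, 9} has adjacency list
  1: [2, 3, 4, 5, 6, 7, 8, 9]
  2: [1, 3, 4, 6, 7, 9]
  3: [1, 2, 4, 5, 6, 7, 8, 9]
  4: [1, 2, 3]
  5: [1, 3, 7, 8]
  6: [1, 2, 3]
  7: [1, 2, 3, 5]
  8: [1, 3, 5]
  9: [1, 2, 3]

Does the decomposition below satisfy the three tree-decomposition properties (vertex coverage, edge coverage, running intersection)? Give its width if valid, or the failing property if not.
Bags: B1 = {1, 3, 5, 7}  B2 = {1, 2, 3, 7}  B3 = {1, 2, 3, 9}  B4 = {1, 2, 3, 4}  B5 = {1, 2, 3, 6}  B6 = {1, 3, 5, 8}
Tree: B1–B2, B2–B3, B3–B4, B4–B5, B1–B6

Yes; width 3.

Every vertex of G appears in some bag (union = {1, 2, 3, 4, 5, 6, 7, 8, 9}); every edge is covered by a bag; and for each vertex v the set of bags containing v is connected in the bag tree. The decomposition is therefore valid. The largest bag has 4 vertices, so the width is 3.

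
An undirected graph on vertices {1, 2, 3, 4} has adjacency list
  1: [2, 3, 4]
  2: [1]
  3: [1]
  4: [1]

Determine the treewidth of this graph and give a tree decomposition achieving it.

The largest bag has 2 vertices, giving width 1; this decomposition certifies tw(G) ≤ 1. Since G has at least one edge (e.g. 3–1), it is not an edgeless graph, so tw(G) ≥ 1. Hence tw(G) = 1 exactly.

Treewidth 1.
Bags: B1 = {1, 3}  B2 = {1, 4}  B3 = {1, 2}
Tree: B1–B2, B2–B3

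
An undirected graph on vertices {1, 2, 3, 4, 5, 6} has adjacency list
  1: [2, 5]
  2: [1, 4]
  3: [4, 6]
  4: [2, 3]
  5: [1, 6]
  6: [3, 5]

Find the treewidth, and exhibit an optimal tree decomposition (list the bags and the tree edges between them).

Every bag has size at most 3, so the width is 3 − 1 = 2 and tw(G) ≤ 2. Since 6–3–4–2–1–5–6 is a cycle in G, G is not acyclic. Forests are exactly the graphs of treewidth ≤ 1, so tw(G) ≥ 2. Therefore the treewidth is 2.

Treewidth 2.
One optimal decomposition is:
Bags: B1 = {3, 4, 6}  B2 = {2, 4, 6}  B3 = {1, 2, 6}  B4 = {1, 5, 6}
Tree: B1–B2, B2–B3, B3–B4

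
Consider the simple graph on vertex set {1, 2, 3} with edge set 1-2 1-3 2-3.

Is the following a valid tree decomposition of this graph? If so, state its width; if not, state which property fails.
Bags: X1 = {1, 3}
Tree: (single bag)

A tree decomposition must satisfy three properties: every vertex lies in some bag; for every edge, both endpoints lie together in some bag; and for every vertex, the bags containing it form a connected subtree. Here vertex 2 appears in no bag, so the decomposition is invalid.

No — vertex 2 appears in no bag.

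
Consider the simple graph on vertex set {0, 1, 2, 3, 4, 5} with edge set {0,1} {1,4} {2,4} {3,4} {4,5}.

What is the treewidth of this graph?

A width-1 tree decomposition is:
Bags: B1 = {0, 1}  B2 = {1, 4}  B3 = {4, 5}  B4 = {3, 4}  B5 = {2, 4}
Tree: B1–B2, B2–B3, B2–B4, B2–B5
Every bag has size at most 2, so the width is 2 − 1 = 1 and tw(G) ≤ 1. Since G has at least one edge (e.g. 0–1), it is not an edgeless graph, so tw(G) ≥ 1. Therefore the treewidth is 1.

1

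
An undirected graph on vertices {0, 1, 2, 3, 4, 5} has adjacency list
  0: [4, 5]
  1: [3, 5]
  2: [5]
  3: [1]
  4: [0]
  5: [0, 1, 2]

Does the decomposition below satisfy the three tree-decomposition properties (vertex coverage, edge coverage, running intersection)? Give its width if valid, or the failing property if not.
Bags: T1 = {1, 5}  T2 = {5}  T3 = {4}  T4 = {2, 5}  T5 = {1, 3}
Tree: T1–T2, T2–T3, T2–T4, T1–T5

No — vertex 0 appears in no bag.

A tree decomposition must satisfy three properties: every vertex lies in some bag; for every edge, both endpoints lie together in some bag; and for every vertex, the bags containing it form a connected subtree. Here vertex 0 appears in no bag, so the decomposition is invalid.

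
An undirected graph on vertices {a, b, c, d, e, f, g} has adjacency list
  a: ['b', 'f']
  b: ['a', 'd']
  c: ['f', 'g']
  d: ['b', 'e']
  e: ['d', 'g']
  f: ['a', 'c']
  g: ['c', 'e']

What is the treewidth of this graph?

2

A width-2 tree decomposition is:
Bags: B1 = {a, b, f}  B2 = {b, c, f}  B3 = {b, c, g}  B4 = {b, e, g}  B5 = {b, d, e}
Tree: B1–B2, B2–B3, B3–B4, B4–B5
Every bag has size at most 3, so the width is 3 − 1 = 2 and tw(G) ≤ 2. For the lower bound, G contains the cycle b–a–f–c–g–e–d–b, so G is not a forest; only forests have treewidth ≤ 1, hence tw(G) ≥ 2. Hence tw(G) = 2 exactly.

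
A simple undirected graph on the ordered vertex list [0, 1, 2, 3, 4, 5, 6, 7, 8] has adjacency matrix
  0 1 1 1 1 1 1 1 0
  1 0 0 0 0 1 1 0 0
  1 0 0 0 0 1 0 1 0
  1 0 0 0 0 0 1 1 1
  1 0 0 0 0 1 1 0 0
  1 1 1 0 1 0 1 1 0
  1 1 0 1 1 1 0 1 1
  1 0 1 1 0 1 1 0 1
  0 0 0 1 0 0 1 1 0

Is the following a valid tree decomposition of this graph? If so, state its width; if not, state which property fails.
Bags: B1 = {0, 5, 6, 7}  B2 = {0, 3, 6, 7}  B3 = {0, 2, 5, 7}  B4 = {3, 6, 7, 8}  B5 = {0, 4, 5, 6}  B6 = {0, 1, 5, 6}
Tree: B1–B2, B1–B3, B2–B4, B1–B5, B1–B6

Yes; width 3.

Checking the three conditions: (i) the bags cover all of {0, 1, 2, 3, 4, 5, 6, 7, 8}; (ii) for each edge, some bag contains both endpoints; (iii) the bags containing any fixed vertex form a subtree. All hold, so the decomposition is valid with width 4 − 1 = 3.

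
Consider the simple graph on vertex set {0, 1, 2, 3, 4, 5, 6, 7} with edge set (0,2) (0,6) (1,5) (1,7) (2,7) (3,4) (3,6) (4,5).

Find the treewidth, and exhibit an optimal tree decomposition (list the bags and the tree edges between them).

The largest bag has 3 vertices, giving width 2; this decomposition certifies tw(G) ≤ 2. Since 1–7–2–0–6–3–4–5–1 is a cycle in G, G is not acyclic. Forests are exactly the graphs of treewidth ≤ 1, so tw(G) ≥ 2. Hence tw(G) = 2 exactly.

Treewidth 2.
One such decomposition:
Bags: B1 = {1, 2, 7}  B2 = {0, 1, 2}  B3 = {0, 1, 6}  B4 = {1, 3, 6}  B5 = {1, 3, 4}  B6 = {1, 4, 5}
Tree: B1–B2, B2–B3, B3–B4, B4–B5, B5–B6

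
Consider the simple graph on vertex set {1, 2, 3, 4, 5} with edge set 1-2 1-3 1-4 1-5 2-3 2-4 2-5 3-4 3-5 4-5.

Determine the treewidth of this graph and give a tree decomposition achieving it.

Treewidth 4.
Bags: B1 = {1, 2, 3, 4, 5}
Tree: (single bag)

A single bag containing all 5 vertices is trivially a valid decomposition of width 4. For the lower bound, the 5 vertices {1, 2, 3, 4, 5} are pairwise adjacent, and any tree decomposition puts a clique entirely inside one bag — forcing width ≥ 4. The upper and lower bounds meet at 4, so that is the treewidth.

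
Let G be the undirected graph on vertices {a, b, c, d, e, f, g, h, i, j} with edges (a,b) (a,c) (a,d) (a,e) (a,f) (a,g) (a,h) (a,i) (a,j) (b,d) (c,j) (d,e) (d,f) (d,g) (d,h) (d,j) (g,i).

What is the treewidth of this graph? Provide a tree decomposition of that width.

Treewidth 2.
One optimal decomposition is:
Bags: B1 = {a, d, f}  B2 = {a, d, j}  B3 = {a, d, h}  B4 = {a, d, e}  B5 = {a, c, j}  B6 = {a, b, d}  B7 = {a, d, g}  B8 = {a, g, i}
Tree: B1–B2, B2–B3, B3–B4, B2–B5, B1–B6, B1–B7, B7–B8

The largest bag has 3 vertices, giving width 2; this decomposition certifies tw(G) ≤ 2. Conversely, {a, d, f} is a clique of size 3, and the vertices of any clique must share a bag in every tree decomposition; so some bag has ≥ 3 vertices and tw(G) ≥ 2. Therefore the treewidth is 2.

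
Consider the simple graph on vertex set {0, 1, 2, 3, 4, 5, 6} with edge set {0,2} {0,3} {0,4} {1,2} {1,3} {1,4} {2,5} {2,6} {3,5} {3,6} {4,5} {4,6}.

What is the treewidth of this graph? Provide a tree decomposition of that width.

Each bag holds 4 vertices, so the decomposition has width 3, which upper-bounds the treewidth. For the lower bound: the 4 vertex sets {1,2}, {0,3}, {4}, {5} are disjoint, each induces a connected subgraph, and every pair is joined by at least one edge of G. Contracting each set to a single vertex therefore yields K_{4} as a minor, and since treewidth is minor-monotone, tw(G) ≥ tw(K_{4}) = 3. Hence tw(G) = 3 exactly.

Treewidth 3.
Bags: B1 = {1, 2, 3, 4}  B2 = {0, 2, 3, 4}  B3 = {2, 3, 4, 5}  B4 = {2, 3, 4, 6}
Tree: B1–B2, B2–B3, B3–B4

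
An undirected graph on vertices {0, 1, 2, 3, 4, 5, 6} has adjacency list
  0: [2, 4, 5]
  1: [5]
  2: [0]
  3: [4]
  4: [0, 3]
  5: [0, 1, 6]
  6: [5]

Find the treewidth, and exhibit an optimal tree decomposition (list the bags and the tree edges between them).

The largest bag has 2 vertices, giving width 1; this decomposition certifies tw(G) ≤ 1. G has an edge, so its treewidth is at least 1. The upper and lower bounds meet at 1, so that is the treewidth.

Treewidth 1.
One optimal decomposition is:
Bags: B1 = {0, 4}  B2 = {0, 5}  B3 = {3, 4}  B4 = {1, 5}  B5 = {5, 6}  B6 = {0, 2}
Tree: B1–B2, B1–B3, B2–B4, B4–B5, B1–B6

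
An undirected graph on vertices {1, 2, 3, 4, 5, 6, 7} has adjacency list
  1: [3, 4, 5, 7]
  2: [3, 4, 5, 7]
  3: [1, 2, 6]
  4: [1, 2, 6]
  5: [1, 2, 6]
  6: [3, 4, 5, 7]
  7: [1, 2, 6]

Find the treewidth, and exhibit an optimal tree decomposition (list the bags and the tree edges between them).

Treewidth 3.
One optimal decomposition is:
Bags: B1 = {1, 2, 6, 7}  B2 = {1, 2, 3, 6}  B3 = {1, 2, 4, 6}  B4 = {1, 2, 5, 6}
Tree: B1–B2, B2–B3, B3–B4

Each bag holds 4 vertices, so the decomposition has width 3, which upper-bounds the treewidth. For the lower bound: the 4 vertex sets {6,7}, {2,3}, {1}, {4} are disjoint, each induces a connected subgraph, and every pair is joined by at least one edge of G. Contracting each set to a single vertex therefore yields K_{4} as a minor, and since treewidth is minor-monotone, tw(G) ≥ tw(K_{4}) = 3. The upper and lower bounds meet at 3, so that is the treewidth.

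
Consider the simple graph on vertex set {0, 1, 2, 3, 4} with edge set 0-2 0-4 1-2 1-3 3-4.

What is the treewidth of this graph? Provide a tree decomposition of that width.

Treewidth 2.
Bags: B1 = {0, 3, 4}  B2 = {0, 1, 3}  B3 = {0, 1, 2}
Tree: B1–B2, B2–B3

The largest bag has 3 vertices, giving width 2; this decomposition certifies tw(G) ≤ 2. The edges 0–4–3–1–2–0 form a cycle, so G is not a tree and its treewidth is at least 2. Hence tw(G) = 2 exactly.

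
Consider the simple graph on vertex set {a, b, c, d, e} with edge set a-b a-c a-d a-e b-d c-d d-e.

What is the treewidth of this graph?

2

A width-2 tree decomposition is:
Bags: B1 = {a, c, d}  B2 = {a, b, d}  B3 = {a, d, e}
Tree: B1–B2, B2–B3
The largest bag has 3 vertices, giving width 2; this decomposition certifies tw(G) ≤ 2. For the lower bound, the 3 vertices {a, d, e} are pairwise adjacent, and any tree decomposition puts a clique entirely inside one bag — forcing width ≥ 2. Therefore the treewidth is 2.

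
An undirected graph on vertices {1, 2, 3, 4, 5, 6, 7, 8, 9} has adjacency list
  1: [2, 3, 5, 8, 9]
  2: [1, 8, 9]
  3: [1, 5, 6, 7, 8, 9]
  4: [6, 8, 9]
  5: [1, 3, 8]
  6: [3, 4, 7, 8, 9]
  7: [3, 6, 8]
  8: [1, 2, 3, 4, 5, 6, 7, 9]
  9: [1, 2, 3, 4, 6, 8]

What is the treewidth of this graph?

3

A width-3 tree decomposition is:
Bags: B1 = {1, 3, 8, 9}  B2 = {3, 6, 8, 9}  B3 = {4, 6, 8, 9}  B4 = {1, 3, 5, 8}  B5 = {1, 2, 8, 9}  B6 = {3, 6, 7, 8}
Tree: B1–B2, B2–B3, B1–B4, B1–B5, B2–B6
The largest bag has 4 vertices, giving width 3; this decomposition certifies tw(G) ≤ 3. On the other hand G contains the 4-clique {1, 2, 8, 9}. A clique must lie in a single bag of any decomposition, so no decomposition can have width below 3. Combining the bounds, tw(G) = 3.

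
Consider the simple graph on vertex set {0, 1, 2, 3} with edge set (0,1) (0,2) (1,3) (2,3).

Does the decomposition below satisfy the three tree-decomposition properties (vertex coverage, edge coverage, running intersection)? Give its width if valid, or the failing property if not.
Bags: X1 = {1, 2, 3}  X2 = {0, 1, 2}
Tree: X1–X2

Yes; width 2.

Vertex coverage: the bags together contain {0, 1, 2, 3}, the full vertex set. Edge coverage: each edge of G has both endpoints in at least one bag. Running intersection: for every vertex, the bags containing it form a connected subtree. All three properties hold, so this is a valid tree decomposition of width max|bag| − 1 = 2, and hence tw(G) ≤ 2.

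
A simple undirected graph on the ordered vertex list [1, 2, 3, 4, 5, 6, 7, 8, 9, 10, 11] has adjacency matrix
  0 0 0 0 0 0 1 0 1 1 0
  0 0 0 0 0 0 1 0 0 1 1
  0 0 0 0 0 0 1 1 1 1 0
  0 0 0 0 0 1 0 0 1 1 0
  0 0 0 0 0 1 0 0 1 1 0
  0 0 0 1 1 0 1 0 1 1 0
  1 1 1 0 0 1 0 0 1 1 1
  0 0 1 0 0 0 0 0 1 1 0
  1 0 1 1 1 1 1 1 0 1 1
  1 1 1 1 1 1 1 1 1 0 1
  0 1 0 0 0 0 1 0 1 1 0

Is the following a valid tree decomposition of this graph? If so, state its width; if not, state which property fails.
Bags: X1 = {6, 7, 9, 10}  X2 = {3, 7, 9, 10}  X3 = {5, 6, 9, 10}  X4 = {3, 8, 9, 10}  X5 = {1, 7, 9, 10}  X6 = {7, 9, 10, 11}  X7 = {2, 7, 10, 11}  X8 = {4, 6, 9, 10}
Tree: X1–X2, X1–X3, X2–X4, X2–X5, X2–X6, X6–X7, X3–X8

Yes; width 3.

Checking the three conditions: (i) the bags cover all of {1, 2, 3, 4, 5, 6, 7, 8, 9, 10, 11}; (ii) for each edge, some bag contains both endpoints; (iii) the bags containing any fixed vertex form a subtree. All hold, so the decomposition is valid with width 4 − 1 = 3.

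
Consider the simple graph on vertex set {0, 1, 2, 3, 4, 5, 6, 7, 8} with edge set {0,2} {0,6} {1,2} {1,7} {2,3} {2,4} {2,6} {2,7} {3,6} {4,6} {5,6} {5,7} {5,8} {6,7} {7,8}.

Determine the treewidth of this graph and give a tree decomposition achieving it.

Treewidth 2.
Bags: B1 = {5, 7, 8}  B2 = {5, 6, 7}  B3 = {2, 6, 7}  B4 = {0, 2, 6}  B5 = {2, 4, 6}  B6 = {1, 2, 7}  B7 = {2, 3, 6}
Tree: B1–B2, B2–B3, B3–B4, B3–B5, B3–B6, B5–B7

Every bag has size at most 3, so the width is 3 − 1 = 2 and tw(G) ≤ 2. Conversely, {5, 7, 8} is a clique of size 3, and the vertices of any clique must share a bag in every tree decomposition; so some bag has ≥ 3 vertices and tw(G) ≥ 2. Therefore the treewidth is 2.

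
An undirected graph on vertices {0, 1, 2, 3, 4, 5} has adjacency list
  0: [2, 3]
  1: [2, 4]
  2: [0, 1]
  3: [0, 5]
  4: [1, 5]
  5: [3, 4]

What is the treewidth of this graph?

2

A width-2 tree decomposition is:
Bags: B1 = {0, 3, 5}  B2 = {0, 4, 5}  B3 = {0, 1, 4}  B4 = {0, 1, 2}
Tree: B1–B2, B2–B3, B3–B4
The largest bag has 3 vertices, giving width 2; this decomposition certifies tw(G) ≤ 2. The edges 0–3–5–4–1–2–0 form a cycle, so G is not a tree and its treewidth is at least 2. Therefore the treewidth is 2.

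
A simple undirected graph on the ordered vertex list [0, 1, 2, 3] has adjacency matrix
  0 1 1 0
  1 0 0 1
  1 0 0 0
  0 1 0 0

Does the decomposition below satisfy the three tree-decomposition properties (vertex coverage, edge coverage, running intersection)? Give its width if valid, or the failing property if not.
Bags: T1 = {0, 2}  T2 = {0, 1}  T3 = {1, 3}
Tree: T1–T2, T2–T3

Checking the three conditions: (i) the bags cover all of {0, 1, 2, 3}; (ii) for each edge, some bag contains both endpoints; (iii) the bags containing any fixed vertex form a subtree. All hold, so the decomposition is valid with width 2 − 1 = 1.

Yes; width 1.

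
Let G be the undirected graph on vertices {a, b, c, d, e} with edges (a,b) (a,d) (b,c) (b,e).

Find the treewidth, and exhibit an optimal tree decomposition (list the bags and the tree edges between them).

The largest bag has 2 vertices, giving width 1; this decomposition certifies tw(G) ≤ 1. G has an edge, so its treewidth is at least 1. Hence tw(G) = 1 exactly.

Treewidth 1.
One such decomposition:
Bags: B1 = {a, b}  B2 = {a, d}  B3 = {b, c}  B4 = {b, e}
Tree: B1–B2, B1–B3, B1–B4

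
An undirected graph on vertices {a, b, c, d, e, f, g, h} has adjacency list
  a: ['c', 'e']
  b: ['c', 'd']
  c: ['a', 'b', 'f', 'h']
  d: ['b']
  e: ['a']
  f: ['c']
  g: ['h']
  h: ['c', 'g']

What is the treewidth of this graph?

1

A width-1 tree decomposition is:
Bags: B1 = {c, h}  B2 = {g, h}  B3 = {a, c}  B4 = {b, c}  B5 = {a, e}  B6 = {b, d}  B7 = {c, f}
Tree: B1–B2, B1–B3, B1–B4, B3–B5, B4–B6, B3–B7
The largest bag has 2 vertices, giving width 1; this decomposition certifies tw(G) ≤ 1. Since G has at least one edge (e.g. c–h), it is not an edgeless graph, so tw(G) ≥ 1. The upper and lower bounds meet at 1, so that is the treewidth.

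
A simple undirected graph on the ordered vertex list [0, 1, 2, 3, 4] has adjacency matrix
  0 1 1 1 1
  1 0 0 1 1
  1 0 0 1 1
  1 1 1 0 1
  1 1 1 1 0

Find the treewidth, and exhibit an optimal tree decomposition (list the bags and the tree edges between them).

Treewidth 3.
One such decomposition:
Bags: B1 = {0, 1, 3, 4}  B2 = {0, 2, 3, 4}
Tree: B1–B2

The largest bag has 4 vertices, giving width 3; this decomposition certifies tw(G) ≤ 3. On the other hand G contains the 4-clique {0, 1, 3, 4}. A clique must lie in a single bag of any decomposition, so no decomposition can have width below 3. The upper and lower bounds meet at 3, so that is the treewidth.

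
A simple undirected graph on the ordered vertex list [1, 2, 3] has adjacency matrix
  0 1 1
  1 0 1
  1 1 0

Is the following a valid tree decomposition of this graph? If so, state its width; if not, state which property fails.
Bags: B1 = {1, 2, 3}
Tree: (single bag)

Yes; width 2.

Checking the three conditions: (i) the bags cover all of {1, 2, 3}; (ii) for each edge, some bag contains both endpoints; (iii) the bags containing any fixed vertex form a subtree. All hold, so the decomposition is valid with width 3 − 1 = 2.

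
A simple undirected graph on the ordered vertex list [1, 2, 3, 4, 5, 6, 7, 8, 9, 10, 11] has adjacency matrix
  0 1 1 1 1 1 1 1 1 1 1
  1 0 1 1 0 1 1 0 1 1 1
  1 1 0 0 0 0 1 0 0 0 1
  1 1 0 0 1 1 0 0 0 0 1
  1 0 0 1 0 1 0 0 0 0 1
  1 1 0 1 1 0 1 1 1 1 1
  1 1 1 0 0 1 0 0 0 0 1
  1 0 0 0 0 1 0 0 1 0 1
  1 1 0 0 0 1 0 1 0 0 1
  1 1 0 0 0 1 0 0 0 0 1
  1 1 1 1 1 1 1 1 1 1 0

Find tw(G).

4

A width-4 tree decomposition is:
Bags: B1 = {1, 2, 6, 10, 11}  B2 = {1, 2, 4, 6, 11}  B3 = {1, 2, 6, 7, 11}  B4 = {1, 4, 5, 6, 11}  B5 = {1, 2, 6, 9, 11}  B6 = {1, 2, 3, 7, 11}  B7 = {1, 6, 8, 9, 11}
Tree: B1–B2, B1–B3, B2–B4, B2–B5, B3–B6, B5–B7
The largest bag has 5 vertices, giving width 4; this decomposition certifies tw(G) ≤ 4. Conversely, {1, 2, 3, 7, 11} is a clique of size 5, and the vertices of any clique must share a bag in every tree decomposition; so some bag has ≥ 5 vertices and tw(G) ≥ 4. Hence tw(G) = 4 exactly.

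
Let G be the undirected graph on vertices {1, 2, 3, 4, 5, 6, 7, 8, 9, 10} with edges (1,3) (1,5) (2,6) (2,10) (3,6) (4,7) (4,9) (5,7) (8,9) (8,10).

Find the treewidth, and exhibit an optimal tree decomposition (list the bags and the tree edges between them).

Treewidth 2.
Bags: B1 = {4, 5, 7}  B2 = {4, 5, 9}  B3 = {5, 8, 9}  B4 = {5, 8, 10}  B5 = {2, 5, 10}  B6 = {2, 5, 6}  B7 = {3, 5, 6}  B8 = {1, 3, 5}
Tree: B1–B2, B2–B3, B3–B4, B4–B5, B5–B6, B6–B7, B7–B8

The largest bag has 3 vertices, giving width 2; this decomposition certifies tw(G) ≤ 2. For the lower bound, G contains the cycle 5–7–4–9–8–10–2–6–3–1–5, so G is not a forest; only forests have treewidth ≤ 1, hence tw(G) ≥ 2. Combining the bounds, tw(G) = 2.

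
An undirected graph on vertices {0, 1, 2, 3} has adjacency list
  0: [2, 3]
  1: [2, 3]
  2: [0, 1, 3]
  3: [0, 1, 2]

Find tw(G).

2

A width-2 tree decomposition is:
Bags: B1 = {0, 2, 3}  B2 = {1, 2, 3}
Tree: B1–B2
The largest bag has 3 vertices, giving width 2; this decomposition certifies tw(G) ≤ 2. Conversely, {0, 2, 3} is a clique of size 3, and the vertices of any clique must share a bag in every tree decomposition; so some bag has ≥ 3 vertices and tw(G) ≥ 2. Combining the bounds, tw(G) = 2.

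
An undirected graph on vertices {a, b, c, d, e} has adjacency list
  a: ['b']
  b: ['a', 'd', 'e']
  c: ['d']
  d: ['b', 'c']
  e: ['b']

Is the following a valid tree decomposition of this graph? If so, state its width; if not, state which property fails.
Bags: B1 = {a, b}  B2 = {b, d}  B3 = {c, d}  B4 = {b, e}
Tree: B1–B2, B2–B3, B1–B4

Vertex coverage: the bags together contain {a, b, c, d, e}, the full vertex set. Edge coverage: each edge of G has both endpoints in at least one bag. Running intersection: for every vertex, the bags containing it form a connected subtree. All three properties hold, so this is a valid tree decomposition of width max|bag| − 1 = 1, and hence tw(G) ≤ 1.

Yes; width 1.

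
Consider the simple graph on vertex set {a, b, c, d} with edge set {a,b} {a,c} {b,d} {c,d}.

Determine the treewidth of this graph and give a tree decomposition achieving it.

Treewidth 2.
Bags: B1 = {a, c, d}  B2 = {a, b, d}
Tree: B1–B2

The largest bag has 3 vertices, giving width 2; this decomposition certifies tw(G) ≤ 2. The edges d–c–a–b–d form a cycle, so G is not a tree and its treewidth is at least 2. Combining the bounds, tw(G) = 2.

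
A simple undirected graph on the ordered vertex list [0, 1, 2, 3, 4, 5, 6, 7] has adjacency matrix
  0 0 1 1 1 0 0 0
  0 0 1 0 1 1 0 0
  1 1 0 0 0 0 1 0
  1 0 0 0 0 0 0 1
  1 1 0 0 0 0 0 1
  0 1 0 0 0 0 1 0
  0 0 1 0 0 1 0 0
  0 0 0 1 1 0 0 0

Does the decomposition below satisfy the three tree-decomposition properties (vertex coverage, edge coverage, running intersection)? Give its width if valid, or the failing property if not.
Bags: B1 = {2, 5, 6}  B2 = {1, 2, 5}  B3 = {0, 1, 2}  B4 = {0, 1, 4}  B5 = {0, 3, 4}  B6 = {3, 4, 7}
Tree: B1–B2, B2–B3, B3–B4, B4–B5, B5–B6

Yes; width 2.

Checking the three conditions: (i) the bags cover all of {0, 1, 2, 3, 4, 5, 6, 7}; (ii) for each edge, some bag contains both endpoints; (iii) the bags containing any fixed vertex form a subtree. All hold, so the decomposition is valid with width 3 − 1 = 2.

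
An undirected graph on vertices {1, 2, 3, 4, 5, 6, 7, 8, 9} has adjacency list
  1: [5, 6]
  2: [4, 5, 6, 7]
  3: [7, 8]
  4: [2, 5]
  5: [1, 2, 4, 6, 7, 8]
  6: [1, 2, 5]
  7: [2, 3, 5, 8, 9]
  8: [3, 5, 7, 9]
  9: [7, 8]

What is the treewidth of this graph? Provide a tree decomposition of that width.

Each bag holds 3 vertices, so the decomposition has width 2, which upper-bounds the treewidth. For the lower bound, the 3 vertices {7, 8, 9} are pairwise adjacent, and any tree decomposition puts a clique entirely inside one bag — forcing width ≥ 2. Therefore the treewidth is 2.

Treewidth 2.
Bags: B1 = {5, 7, 8}  B2 = {2, 5, 7}  B3 = {2, 4, 5}  B4 = {7, 8, 9}  B5 = {3, 7, 8}  B6 = {2, 5, 6}  B7 = {1, 5, 6}
Tree: B1–B2, B2–B3, B1–B4, B1–B5, B2–B6, B6–B7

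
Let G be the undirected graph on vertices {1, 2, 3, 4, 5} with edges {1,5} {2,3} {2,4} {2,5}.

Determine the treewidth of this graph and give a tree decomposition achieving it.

Treewidth 1.
Bags: B1 = {2, 5}  B2 = {1, 5}  B3 = {2, 3}  B4 = {2, 4}
Tree: B1–B2, B1–B3, B1–B4

The largest bag has 2 vertices, giving width 1; this decomposition certifies tw(G) ≤ 1. G has an edge, so its treewidth is at least 1. The upper and lower bounds meet at 1, so that is the treewidth.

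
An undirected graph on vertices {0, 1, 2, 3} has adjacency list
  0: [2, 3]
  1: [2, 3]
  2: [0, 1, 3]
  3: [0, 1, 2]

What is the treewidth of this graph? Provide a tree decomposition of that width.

Every bag has size at most 3, so the width is 3 − 1 = 2 and tw(G) ≤ 2. On the other hand G contains the 3-clique {0, 2, 3}. A clique must lie in a single bag of any decomposition, so no decomposition can have width below 2. Hence tw(G) = 2 exactly.

Treewidth 2.
One such decomposition:
Bags: B1 = {0, 2, 3}  B2 = {1, 2, 3}
Tree: B1–B2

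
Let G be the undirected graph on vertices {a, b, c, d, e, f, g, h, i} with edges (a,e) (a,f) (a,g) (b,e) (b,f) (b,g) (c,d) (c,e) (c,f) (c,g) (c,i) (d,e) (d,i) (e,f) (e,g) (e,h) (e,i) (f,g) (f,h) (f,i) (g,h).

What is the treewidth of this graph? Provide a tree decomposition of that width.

Treewidth 3.
One optimal decomposition is:
Bags: B1 = {e, f, g, h}  B2 = {b, e, f, g}  B3 = {c, e, f, g}  B4 = {c, e, f, i}  B5 = {a, e, f, g}  B6 = {c, d, e, i}
Tree: B1–B2, B2–B3, B3–B4, B2–B5, B4–B6

The largest bag has 4 vertices, giving width 3; this decomposition certifies tw(G) ≤ 3. On the other hand G contains the 4-clique {c, d, e, i}. A clique must lie in a single bag of any decomposition, so no decomposition can have width below 3. Therefore the treewidth is 3.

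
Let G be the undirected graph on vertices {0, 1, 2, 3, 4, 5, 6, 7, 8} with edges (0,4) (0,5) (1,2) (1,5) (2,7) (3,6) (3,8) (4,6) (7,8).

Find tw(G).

A width-2 tree decomposition is:
Bags: B1 = {2, 7, 8}  B2 = {2, 3, 8}  B3 = {2, 3, 6}  B4 = {2, 4, 6}  B5 = {0, 2, 4}  B6 = {0, 2, 5}  B7 = {1, 2, 5}
Tree: B1–B2, B2–B3, B3–B4, B4–B5, B5–B6, B6–B7
The largest bag has 3 vertices, giving width 2; this decomposition certifies tw(G) ≤ 2. Since 2–7–8–3–6–4–0–5–1–2 is a cycle in G, G is not acyclic. Forests are exactly the graphs of treewidth ≤ 1, so tw(G) ≥ 2. Combining the bounds, tw(G) = 2.

2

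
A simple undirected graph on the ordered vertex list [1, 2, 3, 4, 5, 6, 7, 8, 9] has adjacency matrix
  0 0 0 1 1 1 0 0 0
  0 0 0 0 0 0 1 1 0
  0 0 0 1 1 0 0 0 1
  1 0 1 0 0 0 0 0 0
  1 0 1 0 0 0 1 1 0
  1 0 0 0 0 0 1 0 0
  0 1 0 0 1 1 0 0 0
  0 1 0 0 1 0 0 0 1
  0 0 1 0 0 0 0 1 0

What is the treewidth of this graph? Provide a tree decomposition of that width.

The largest bag has 4 vertices, giving width 3; this decomposition certifies tw(G) ≤ 3. For the lower bound: the 4 vertex sets {3,4,9}, {8}, {5}, {1,2,6,7} are disjoint, each induces a connected subgraph, and every pair is joined by at least one edge of G. Contracting each set to a single vertex therefore yields K_{4} as a minor, and since treewidth is minor-monotone, tw(G) ≥ tw(K_{4}) = 3. The upper and lower bounds meet at 3, so that is the treewidth.

Treewidth 3.
One optimal decomposition is:
Bags: B1 = {3, 4, 8, 9}  B2 = {3, 4, 5, 8}  B3 = {1, 4, 5, 8}  B4 = {1, 2, 5, 8}  B5 = {1, 2, 5, 7}  B6 = {1, 2, 6, 7}
Tree: B1–B2, B2–B3, B3–B4, B4–B5, B5–B6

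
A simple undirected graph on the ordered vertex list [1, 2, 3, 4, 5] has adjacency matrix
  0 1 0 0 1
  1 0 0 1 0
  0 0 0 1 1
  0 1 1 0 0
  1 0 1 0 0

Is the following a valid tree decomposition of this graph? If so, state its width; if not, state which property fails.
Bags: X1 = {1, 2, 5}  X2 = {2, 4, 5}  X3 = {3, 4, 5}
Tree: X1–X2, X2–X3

Yes; width 2.

Checking the three conditions: (i) the bags cover all of {1, 2, 3, 4, 5}; (ii) for each edge, some bag contains both endpoints; (iii) the bags containing any fixed vertex form a subtree. All hold, so the decomposition is valid with width 3 − 1 = 2.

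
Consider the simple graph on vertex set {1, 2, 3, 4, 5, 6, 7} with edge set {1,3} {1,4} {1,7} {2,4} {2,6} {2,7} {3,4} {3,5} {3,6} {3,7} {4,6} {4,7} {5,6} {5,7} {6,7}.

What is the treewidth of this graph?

A width-3 tree decomposition is:
Bags: B1 = {3, 4, 6, 7}  B2 = {2, 4, 6, 7}  B3 = {3, 5, 6, 7}  B4 = {1, 3, 4, 7}
Tree: B1–B2, B1–B3, B1–B4
Each bag holds 4 vertices, so the decomposition has width 3, which upper-bounds the treewidth. For the lower bound, the 4 vertices {2, 4, 6, 7} are pairwise adjacent, and any tree decomposition puts a clique entirely inside one bag — forcing width ≥ 3. Hence tw(G) = 3 exactly.

3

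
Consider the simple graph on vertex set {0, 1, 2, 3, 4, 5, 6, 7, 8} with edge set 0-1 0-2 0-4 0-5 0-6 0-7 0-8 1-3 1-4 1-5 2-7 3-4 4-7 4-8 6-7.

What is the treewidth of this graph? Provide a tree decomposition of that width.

Every bag has size at most 3, so the width is 3 − 1 = 2 and tw(G) ≤ 2. On the other hand G contains the 3-clique {0, 2, 7}. A clique must lie in a single bag of any decomposition, so no decomposition can have width below 2. Combining the bounds, tw(G) = 2.

Treewidth 2.
Bags: B1 = {0, 1, 4}  B2 = {1, 3, 4}  B3 = {0, 4, 8}  B4 = {0, 4, 7}  B5 = {0, 1, 5}  B6 = {0, 2, 7}  B7 = {0, 6, 7}
Tree: B1–B2, B1–B3, B1–B4, B1–B5, B4–B6, B4–B7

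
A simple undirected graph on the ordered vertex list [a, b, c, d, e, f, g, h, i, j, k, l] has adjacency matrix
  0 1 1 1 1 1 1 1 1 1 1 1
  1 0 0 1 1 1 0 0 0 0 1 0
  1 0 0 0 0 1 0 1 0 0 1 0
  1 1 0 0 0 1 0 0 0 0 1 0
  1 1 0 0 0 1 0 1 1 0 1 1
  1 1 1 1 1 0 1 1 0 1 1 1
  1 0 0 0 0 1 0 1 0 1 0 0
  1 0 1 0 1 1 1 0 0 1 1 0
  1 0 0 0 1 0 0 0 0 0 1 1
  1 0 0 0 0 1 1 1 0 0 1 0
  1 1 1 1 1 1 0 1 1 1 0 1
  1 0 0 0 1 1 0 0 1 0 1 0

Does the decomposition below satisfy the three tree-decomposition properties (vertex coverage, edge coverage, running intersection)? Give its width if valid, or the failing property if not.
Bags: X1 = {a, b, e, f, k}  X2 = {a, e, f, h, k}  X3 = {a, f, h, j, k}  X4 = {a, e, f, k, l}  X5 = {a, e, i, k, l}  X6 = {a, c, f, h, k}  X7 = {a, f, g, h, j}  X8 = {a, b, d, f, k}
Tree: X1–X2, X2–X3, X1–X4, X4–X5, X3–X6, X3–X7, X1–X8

Vertex coverage: the bags together contain {a, b, c, d, e, f, g, h, i, j, k, l}, the full vertex set. Edge coverage: each edge of G has both endpoints in at least one bag. Running intersection: for every vertex, the bags containing it form a connected subtree. All three properties hold, so this is a valid tree decomposition of width max|bag| − 1 = 4, and hence tw(G) ≤ 4.

Yes; width 4.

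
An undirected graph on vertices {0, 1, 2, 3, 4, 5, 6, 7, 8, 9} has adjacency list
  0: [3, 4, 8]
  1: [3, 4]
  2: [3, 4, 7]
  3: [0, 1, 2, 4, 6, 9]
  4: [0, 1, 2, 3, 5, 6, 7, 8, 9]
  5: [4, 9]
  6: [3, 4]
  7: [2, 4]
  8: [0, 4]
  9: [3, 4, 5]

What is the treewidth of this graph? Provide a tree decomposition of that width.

Each bag holds 3 vertices, so the decomposition has width 2, which upper-bounds the treewidth. On the other hand G contains the 3-clique {0, 4, 8}. A clique must lie in a single bag of any decomposition, so no decomposition can have width below 2. The upper and lower bounds meet at 2, so that is the treewidth.

Treewidth 2.
One optimal decomposition is:
Bags: B1 = {1, 3, 4}  B2 = {0, 3, 4}  B3 = {3, 4, 9}  B4 = {4, 5, 9}  B5 = {3, 4, 6}  B6 = {2, 3, 4}  B7 = {0, 4, 8}  B8 = {2, 4, 7}
Tree: B1–B2, B2–B3, B3–B4, B1–B5, B3–B6, B2–B7, B6–B8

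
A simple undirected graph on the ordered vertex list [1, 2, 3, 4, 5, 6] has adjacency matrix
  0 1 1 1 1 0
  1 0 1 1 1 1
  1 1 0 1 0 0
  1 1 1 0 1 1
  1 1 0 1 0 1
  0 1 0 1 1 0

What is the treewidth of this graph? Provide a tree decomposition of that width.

Every bag has size at most 4, so the width is 4 − 1 = 3 and tw(G) ≤ 3. For the lower bound, the 4 vertices {1, 2, 3, 4} are pairwise adjacent, and any tree decomposition puts a clique entirely inside one bag — forcing width ≥ 3. Therefore the treewidth is 3.

Treewidth 3.
One optimal decomposition is:
Bags: B1 = {2, 4, 5, 6}  B2 = {1, 2, 4, 5}  B3 = {1, 2, 3, 4}
Tree: B1–B2, B2–B3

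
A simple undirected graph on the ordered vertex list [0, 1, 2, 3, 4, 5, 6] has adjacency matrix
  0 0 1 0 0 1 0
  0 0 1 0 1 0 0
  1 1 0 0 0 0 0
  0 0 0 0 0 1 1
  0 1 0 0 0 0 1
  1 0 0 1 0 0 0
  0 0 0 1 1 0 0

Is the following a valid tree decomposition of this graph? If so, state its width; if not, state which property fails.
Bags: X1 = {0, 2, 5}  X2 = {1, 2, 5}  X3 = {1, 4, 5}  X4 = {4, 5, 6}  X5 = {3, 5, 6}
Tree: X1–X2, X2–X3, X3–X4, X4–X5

Yes; width 2.

Every vertex of G appears in some bag (union = {0, 1, 2, 3, 4, 5, 6}); every edge is covered by a bag; and for each vertex v the set of bags containing v is connected in the bag tree. The decomposition is therefore valid. The largest bag has 3 vertices, so the width is 2.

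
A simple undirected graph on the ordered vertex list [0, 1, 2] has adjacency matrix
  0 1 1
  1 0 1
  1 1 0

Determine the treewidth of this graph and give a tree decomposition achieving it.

A single bag containing all 3 vertices is trivially a valid decomposition of width 2. On the other hand G contains the 3-clique {0, 1, 2}. A clique must lie in a single bag of any decomposition, so no decomposition can have width below 2. Hence tw(G) = 2 exactly.

Treewidth 2.
Bags: B1 = {0, 1, 2}
Tree: (single bag)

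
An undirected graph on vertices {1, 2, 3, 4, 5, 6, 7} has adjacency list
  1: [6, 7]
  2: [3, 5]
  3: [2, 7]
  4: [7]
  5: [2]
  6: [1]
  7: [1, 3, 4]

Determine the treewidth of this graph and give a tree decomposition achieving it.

Treewidth 1.
One such decomposition:
Bags: B1 = {3, 7}  B2 = {1, 7}  B3 = {2, 3}  B4 = {4, 7}  B5 = {1, 6}  B6 = {2, 5}
Tree: B1–B2, B1–B3, B2–B4, B2–B5, B3–B6

The largest bag has 2 vertices, giving width 1; this decomposition certifies tw(G) ≤ 1. Any graph with an edge has treewidth ≥ 1, and G has the edge 7–3. Hence tw(G) = 1 exactly.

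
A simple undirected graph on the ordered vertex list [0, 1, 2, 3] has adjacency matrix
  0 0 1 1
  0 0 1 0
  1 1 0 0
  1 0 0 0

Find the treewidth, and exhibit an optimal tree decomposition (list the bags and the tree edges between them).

Treewidth 1.
One optimal decomposition is:
Bags: B1 = {1, 2}  B2 = {0, 2}  B3 = {0, 3}
Tree: B1–B2, B2–B3

Every bag has size at most 2, so the width is 2 − 1 = 1 and tw(G) ≤ 1. Since G has at least one edge (e.g. 1–2), it is not an edgeless graph, so tw(G) ≥ 1. Hence tw(G) = 1 exactly.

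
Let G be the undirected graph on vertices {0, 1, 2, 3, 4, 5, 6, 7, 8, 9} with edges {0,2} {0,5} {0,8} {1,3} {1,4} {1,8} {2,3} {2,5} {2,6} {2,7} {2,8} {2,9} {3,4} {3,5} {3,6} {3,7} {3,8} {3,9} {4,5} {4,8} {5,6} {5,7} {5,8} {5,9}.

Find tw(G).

A width-3 tree decomposition is:
Bags: B1 = {2, 3, 5, 8}  B2 = {3, 4, 5, 8}  B3 = {0, 2, 5, 8}  B4 = {2, 3, 5, 9}  B5 = {2, 3, 5, 7}  B6 = {2, 3, 5, 6}  B7 = {1, 3, 4, 8}
Tree: B1–B2, B1–B3, B1–B4, B4–B5, B4–B6, B2–B7
Each bag holds 4 vertices, so the decomposition has width 3, which upper-bounds the treewidth. On the other hand G contains the 4-clique {0, 2, 5, 8}. A clique must lie in a single bag of any decomposition, so no decomposition can have width below 3. The upper and lower bounds meet at 3, so that is the treewidth.

3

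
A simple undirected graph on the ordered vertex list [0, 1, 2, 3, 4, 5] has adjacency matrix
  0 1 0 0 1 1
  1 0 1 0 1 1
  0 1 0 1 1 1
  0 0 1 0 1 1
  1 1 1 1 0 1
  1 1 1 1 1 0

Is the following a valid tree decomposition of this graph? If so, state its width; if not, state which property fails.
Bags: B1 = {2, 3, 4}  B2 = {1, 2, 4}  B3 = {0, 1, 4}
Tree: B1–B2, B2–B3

A tree decomposition must satisfy three properties: every vertex lies in some bag; for every edge, both endpoints lie together in some bag; and for every vertex, the bags containing it form a connected subtree. Here vertex 5 appears in no bag, so the decomposition is invalid.

No — vertex 5 appears in no bag.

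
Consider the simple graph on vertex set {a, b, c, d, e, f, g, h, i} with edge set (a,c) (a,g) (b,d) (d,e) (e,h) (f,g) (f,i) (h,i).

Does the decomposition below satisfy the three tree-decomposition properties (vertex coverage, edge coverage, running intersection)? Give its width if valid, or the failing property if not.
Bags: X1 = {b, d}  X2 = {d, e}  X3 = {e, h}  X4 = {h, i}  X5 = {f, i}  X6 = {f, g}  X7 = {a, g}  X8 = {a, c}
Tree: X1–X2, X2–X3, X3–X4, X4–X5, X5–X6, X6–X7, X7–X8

Vertex coverage: the bags together contain {a, b, c, d, e, f, g, h, i}, the full vertex set. Edge coverage: each edge of G has both endpoints in at least one bag. Running intersection: for every vertex, the bags containing it form a connected subtree. All three properties hold, so this is a valid tree decomposition of width max|bag| − 1 = 1, and hence tw(G) ≤ 1.

Yes; width 1.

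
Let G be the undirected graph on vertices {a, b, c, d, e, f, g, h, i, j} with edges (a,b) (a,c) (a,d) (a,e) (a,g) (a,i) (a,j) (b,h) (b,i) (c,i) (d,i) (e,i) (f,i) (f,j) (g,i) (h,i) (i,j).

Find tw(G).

2

A width-2 tree decomposition is:
Bags: B1 = {f, i, j}  B2 = {a, i, j}  B3 = {a, b, i}  B4 = {a, e, i}  B5 = {a, g, i}  B6 = {a, d, i}  B7 = {a, c, i}  B8 = {b, h, i}
Tree: B1–B2, B2–B3, B2–B4, B2–B5, B3–B6, B6–B7, B3–B8
Every bag has size at most 3, so the width is 3 − 1 = 2 and tw(G) ≤ 2. On the other hand G contains the 3-clique {a, d, i}. A clique must lie in a single bag of any decomposition, so no decomposition can have width below 2. Combining the bounds, tw(G) = 2.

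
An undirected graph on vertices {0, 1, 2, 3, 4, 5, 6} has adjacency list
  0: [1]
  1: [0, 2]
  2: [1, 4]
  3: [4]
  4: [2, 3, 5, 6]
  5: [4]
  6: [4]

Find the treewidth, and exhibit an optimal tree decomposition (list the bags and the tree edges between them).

Treewidth 1.
Bags: B1 = {3, 4}  B2 = {2, 4}  B3 = {1, 2}  B4 = {0, 1}  B5 = {4, 5}  B6 = {4, 6}
Tree: B1–B2, B2–B3, B3–B4, B1–B5, B1–B6

Every bag has size at most 2, so the width is 2 − 1 = 1 and tw(G) ≤ 1. G has an edge, so its treewidth is at least 1. Combining the bounds, tw(G) = 1.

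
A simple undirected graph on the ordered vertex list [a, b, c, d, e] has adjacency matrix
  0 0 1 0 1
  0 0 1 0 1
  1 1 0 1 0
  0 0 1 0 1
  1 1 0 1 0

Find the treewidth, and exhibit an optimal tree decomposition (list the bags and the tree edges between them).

Treewidth 2.
One such decomposition:
Bags: B1 = {c, d, e}  B2 = {b, c, e}  B3 = {a, c, e}
Tree: B1–B2, B2–B3

Each bag holds 3 vertices, so the decomposition has width 2, which upper-bounds the treewidth. Since d–c–b–e–d is a cycle in G, G is not acyclic. Forests are exactly the graphs of treewidth ≤ 1, so tw(G) ≥ 2. Hence tw(G) = 2 exactly.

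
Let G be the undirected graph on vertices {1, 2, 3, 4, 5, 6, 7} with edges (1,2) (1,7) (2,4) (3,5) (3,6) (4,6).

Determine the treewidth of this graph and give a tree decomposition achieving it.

The largest bag has 2 vertices, giving width 1; this decomposition certifies tw(G) ≤ 1. G has an edge, so its treewidth is at least 1. Hence tw(G) = 1 exactly.

Treewidth 1.
Bags: B1 = {1, 7}  B2 = {1, 2}  B3 = {2, 4}  B4 = {4, 6}  B5 = {3, 6}  B6 = {3, 5}
Tree: B1–B2, B2–B3, B3–B4, B4–B5, B5–B6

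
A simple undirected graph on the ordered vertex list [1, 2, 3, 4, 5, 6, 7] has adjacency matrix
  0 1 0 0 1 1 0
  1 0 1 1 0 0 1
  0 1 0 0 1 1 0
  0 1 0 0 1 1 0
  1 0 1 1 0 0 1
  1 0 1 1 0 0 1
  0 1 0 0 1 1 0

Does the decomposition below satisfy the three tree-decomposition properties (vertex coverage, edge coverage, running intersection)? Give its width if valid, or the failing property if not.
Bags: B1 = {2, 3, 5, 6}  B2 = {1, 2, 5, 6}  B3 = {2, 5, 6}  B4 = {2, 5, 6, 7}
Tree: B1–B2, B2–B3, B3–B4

No — vertex 4 appears in no bag.

A tree decomposition must satisfy three properties: every vertex lies in some bag; for every edge, both endpoints lie together in some bag; and for every vertex, the bags containing it form a connected subtree. Here vertex 4 appears in no bag, so the decomposition is invalid.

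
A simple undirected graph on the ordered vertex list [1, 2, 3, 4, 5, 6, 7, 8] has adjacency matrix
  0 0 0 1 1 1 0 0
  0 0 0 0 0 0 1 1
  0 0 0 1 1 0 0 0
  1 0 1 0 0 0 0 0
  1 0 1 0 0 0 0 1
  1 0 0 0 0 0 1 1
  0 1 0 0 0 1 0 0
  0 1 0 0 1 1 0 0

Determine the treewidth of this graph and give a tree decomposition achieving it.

Treewidth 2.
One optimal decomposition is:
Bags: B1 = {2, 6, 7}  B2 = {2, 6, 8}  B3 = {1, 6, 8}  B4 = {1, 5, 8}  B5 = {1, 4, 5}  B6 = {3, 4, 5}
Tree: B1–B2, B2–B3, B3–B4, B4–B5, B5–B6

The largest bag has 3 vertices, giving width 2; this decomposition certifies tw(G) ≤ 2. For the lower bound, G contains the cycle 7–2–8–6–7, so G is not a forest; only forests have treewidth ≤ 1, hence tw(G) ≥ 2. Therefore the treewidth is 2.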